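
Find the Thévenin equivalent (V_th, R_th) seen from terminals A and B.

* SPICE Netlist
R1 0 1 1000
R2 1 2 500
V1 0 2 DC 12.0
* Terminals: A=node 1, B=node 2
Step 1 — V_th is the open-circuit voltage V_A - V_B (nothing connected across the terminals).
Nodal analysis, taking node 2 as the 0 V reference.
Source V1 fixes V_0 = 12 V.
KCL at each unknown node (sum of currents leaving = 0; resistances in Ω):
  Node 1: (V_1 - 12)/1000 + (V_1 - 0)/500 = 0
Collecting terms: 0.003 × V_1 = 0.012  =>  V_1 = 4 V
V_th = V_1 - V_2 = 4 - 0 = 4 V
Step 2 — R_th: zero the source — replace V1 by a short circuit (node 2 merges into node 0) — and find the resistance seen between A (node 1) and B (node 0).
Reduce the network between node 1 (A) and node 0 (B) by series/parallel combination:
  Rp1 = R1 ‖ R2 (parallel, both between nodes 0 and 1) = 1/(1/1000 + 1/500) = 333.3 Ω
R_th = 333.3 Ω

Final answer: V_th = 4 V, R_th = 333.3 Ω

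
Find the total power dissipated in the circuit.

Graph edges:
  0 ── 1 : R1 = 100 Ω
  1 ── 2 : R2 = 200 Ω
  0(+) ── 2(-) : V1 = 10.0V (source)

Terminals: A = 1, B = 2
Nodal analysis, taking node 2 as the 0 V reference.
Source V1 fixes V_0 = 10 V.
KCL at each unknown node (sum of currents leaving = 0; resistances in Ω):
  Node 1: (V_1 - 10)/100 + (V_1 - 0)/200 = 0
Collecting terms: 0.015 × V_1 = 0.1  =>  V_1 = 6.667 V
Power in each resistor, P = (ΔV)²/R:
  P_R1 = (10 - 6.667)²/100 = 0.1111 W
  P_R2 = (6.667 - 0)²/200 = 0.2222 W
P_total = P_R1 + P_R2 = 0.3333 W

Final answer: 0.3333 W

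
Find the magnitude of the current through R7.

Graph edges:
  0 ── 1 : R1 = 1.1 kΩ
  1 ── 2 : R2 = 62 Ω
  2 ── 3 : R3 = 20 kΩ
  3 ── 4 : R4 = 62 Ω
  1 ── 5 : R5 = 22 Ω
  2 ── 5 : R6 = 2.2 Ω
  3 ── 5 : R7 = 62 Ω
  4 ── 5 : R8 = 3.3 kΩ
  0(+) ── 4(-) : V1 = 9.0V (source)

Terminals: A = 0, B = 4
Nodal analysis, taking node 4 as the 0 V reference.
Source V1 fixes V_0 = 9 V.
KCL at each unknown node (sum of currents leaving = 0; resistances in Ω):
  Node 1: (V_1 - 9)/1100 + (V_1 - V_2)/62 + (V_1 - V_5)/22 = 0
  Node 2: (V_2 - V_1)/62 + (V_2 - V_3)/20000 + (V_2 - V_5)/2.2 = 0
  Node 3: (V_3 - V_2)/20000 + (V_3 - 0)/62 + (V_3 - V_5)/62 = 0
  Node 5: (V_5 - V_1)/22 + (V_5 - V_2)/2.2 + (V_5 - V_3)/62 + (V_5 - 0)/3300 = 0
Collecting terms (coefficients in siemens):
  0.06249·V_1 - 0.01613·V_2 - 0.04545·V_5 = 0.008182
  0.4707·V_2 - 0.01613·V_1 - 0.00005·V_3 - 0.4545·V_5 = 0
  0.03231·V_3 - 0.00005·V_2 - 0.01613·V_5 = 0
  0.5164·V_5 - 0.04545·V_1 - 0.4545·V_2 - 0.01613·V_3 = 0
Solving these 4 simultaneous equations (Gaussian elimination) gives:
  V_1 = 0.9884 V, V_2 = 0.8731 V, V_3 = 0.4352 V, V_5 = 0.8691 V
I_R7 = (V_3 - V_5)/R7 = (0.4352 - 0.8691)/62 = -0.006998 A
|I_R7| = 0.006998 A

Final answer: |I_R7| = 0.006998 A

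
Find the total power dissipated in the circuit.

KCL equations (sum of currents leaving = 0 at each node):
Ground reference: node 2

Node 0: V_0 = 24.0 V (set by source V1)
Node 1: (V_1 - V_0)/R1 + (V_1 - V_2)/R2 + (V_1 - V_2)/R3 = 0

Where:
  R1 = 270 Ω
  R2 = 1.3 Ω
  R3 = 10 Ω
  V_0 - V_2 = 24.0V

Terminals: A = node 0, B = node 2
Nodal analysis, taking node 2 as the 0 V reference.
Source V1 fixes V_0 = 24 V.
KCL at each unknown node (sum of currents leaving = 0; resistances in Ω):
  Node 1: (V_1 - 24)/270 + (V_1 - 0)/1.3 + (V_1 - 0)/10 = 0
Collecting terms: 0.8729 × V_1 = 0.08889  =>  V_1 = 0.1018 V
Power in each resistor, P = (ΔV)²/R:
  P_R1 = (24 - 0.1018)²/270 = 2.115 W
  P_R2 = (0.1018 - 0)²/1.3 = 0.007976 W
  P_R3 = (0.1018 - 0)²/10 = 0.001037 W
P_total = P_R1 + P_R2 + P_R3 = 2.124 W

Final answer: 2.124 W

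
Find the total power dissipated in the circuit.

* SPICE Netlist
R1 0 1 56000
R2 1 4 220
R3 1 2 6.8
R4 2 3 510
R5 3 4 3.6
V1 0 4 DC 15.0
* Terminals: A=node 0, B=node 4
Nodal analysis, taking node 4 as the 0 V reference.
Source V1 fixes V_0 = 15 V.
KCL at each unknown node (sum of currents leaving = 0; resistances in Ω):
  Node 1: (V_1 - 15)/56000 + (V_1 - 0)/220 + (V_1 - V_2)/6.8 = 0
  Node 2: (V_2 - V_1)/6.8 + (V_2 - V_3)/510 = 0
  Node 3: (V_3 - V_2)/510 + (V_3 - 0)/3.6 = 0
Collecting terms (coefficients in siemens):
  0.1516·V_1 - 0.1471·V_2 = 0.0002679
  0.149·V_2 - 0.1471·V_1 - 0.001961·V_3 = 0
  0.2797·V_3 - 0.001961·V_2 = 0
Solving these 3 simultaneous equations (Gaussian elimination) gives:
  V_1 = 0.0413 V, V_2 = 0.04076 V, V_3 = 0.0002857 V
Power in each resistor, P = (ΔV)²/R:
  P_R1 = (15 - 0.0413)²/56000 = 0.003996 W
  P_R2 = (0.0413 - 0)²/220 = 0.000007755 W
  P_R3 = (0.0413 - 0.04076)²/6.8 = 0.00000004284 W
  P_R4 = (0.04076 - 0.0002857)²/510 = 0.000003213 W
  P_R5 = (0.0002857 - 0)²/3.6 = 0.00000002268 W
P_total = P_R1 + P_R2 + P_R3 + P_R4 + P_R5 = 0.004007 W

Final answer: 0.004007 W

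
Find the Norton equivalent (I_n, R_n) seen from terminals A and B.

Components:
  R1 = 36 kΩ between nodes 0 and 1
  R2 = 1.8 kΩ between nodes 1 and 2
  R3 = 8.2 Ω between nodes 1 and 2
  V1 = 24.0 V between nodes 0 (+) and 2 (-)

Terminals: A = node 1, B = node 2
Find the Thévenin equivalent first; then I_n = V_th/R_th and R_n = R_th.
Step 1 — V_th is the open-circuit voltage V_A - V_B (nothing connected across the terminals).
Nodal analysis, taking node 2 as the 0 V reference.
Source V1 fixes V_0 = 24 V.
KCL at each unknown node (sum of currents leaving = 0; resistances in Ω):
  Node 1: (V_1 - 24)/36000 + (V_1 - 0)/1800 + (V_1 - 0)/8.2 = 0
Collecting terms: 0.1225 × V_1 = 0.0006667  =>  V_1 = 0.005441 V
V_th = V_1 - V_2 = 0.005441 - 0 = 0.005441 V
Step 2 — R_th: zero the source — replace V1 by a short circuit (node 2 merges into node 0) — and find the resistance seen between A (node 1) and B (node 0).
Reduce the network between node 1 (A) and node 0 (B) by series/parallel combination:
  Rp1 = R1 ‖ R2 ‖ R3 (parallel, all between nodes 0 and 1) = 1/(1/36000 + 1/1800 + 1/8.2) = 8.161 Ω
R_th = 8.161 Ω
I_n = V_th/R_th = 0.005441/8.161 = 0.0006667 A, and R_n = R_th = 8.161 Ω

Final answer: I_n = 0.0006667 A, R_n = 8.161 Ω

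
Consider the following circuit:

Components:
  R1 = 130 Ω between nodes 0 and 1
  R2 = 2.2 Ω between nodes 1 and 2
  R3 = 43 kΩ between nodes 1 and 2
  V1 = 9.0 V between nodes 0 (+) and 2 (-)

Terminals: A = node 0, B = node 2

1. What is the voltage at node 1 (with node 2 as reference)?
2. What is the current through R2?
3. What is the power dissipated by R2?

Nodal analysis, taking node 2 as the 0 V reference.
Source V1 fixes V_0 = 9 V.
KCL at each unknown node (sum of currents leaving = 0; resistances in Ω):
  Node 1: (V_1 - 9)/130 + (V_1 - 0)/2.2 + (V_1 - 0)/43000 = 0
Collecting terms: 0.4623 × V_1 = 0.06923  =>  V_1 = 0.1498 V
Part 1:
  Read off the nodal solution: V_1 = 0.1498 V
Part 2:
  I_R2 = (V_1 - V_2)/R2 = (0.1498 - 0)/2.2 = 0.06808 A
  Magnitude: I_R2 = 0.06808 A
Part 3:
  I_R2 = (V_1 - V_2)/R2 = (0.1498 - 0)/2.2 = 0.06808 A
  P_R2 = I_R2² × R2 = (0.06808)² × 2.2 = 0.0102 W

Final answers:
1. V_1 = 0.1498 V
2. I_R2 = 0.06808 A
3. P_R2 = 0.0102 W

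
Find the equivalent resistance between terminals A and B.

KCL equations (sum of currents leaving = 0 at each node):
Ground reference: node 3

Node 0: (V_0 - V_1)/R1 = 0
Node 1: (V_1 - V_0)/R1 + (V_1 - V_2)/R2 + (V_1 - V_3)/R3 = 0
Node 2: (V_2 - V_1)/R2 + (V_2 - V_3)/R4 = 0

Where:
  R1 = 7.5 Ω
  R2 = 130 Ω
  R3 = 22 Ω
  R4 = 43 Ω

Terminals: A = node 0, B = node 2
Reduce the network between node 0 (A) and node 2 (B) by series/parallel combination:
  Rs1 = R3 + R4 (series, joined only at node 3) = 22 + 43 = 65 Ω
  Rp1 = R2 ‖ Rs1 (parallel, both between nodes 1 and 2) = 1/(1/130 + 1/65) = 43.33 Ω
  Rs2 = R1 + Rp1 (series, joined only at node 1) = 7.5 + 43.33 = 50.83 Ω
R_eq = 50.83 Ω

Final answer: 50.83 Ω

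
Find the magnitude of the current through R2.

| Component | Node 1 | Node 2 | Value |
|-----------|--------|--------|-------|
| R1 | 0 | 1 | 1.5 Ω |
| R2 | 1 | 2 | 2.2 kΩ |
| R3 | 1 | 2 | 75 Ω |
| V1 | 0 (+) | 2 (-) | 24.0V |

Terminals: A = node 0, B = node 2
Nodal analysis, taking node 2 as the 0 V reference.
Source V1 fixes V_0 = 24 V.
KCL at each unknown node (sum of currents leaving = 0; resistances in Ω):
  Node 1: (V_1 - 24)/1.5 + (V_1 - 0)/2200 + (V_1 - 0)/75 = 0
Collecting terms: 0.6805 × V_1 = 16  =>  V_1 = 23.51 V
I_R2 = (V_1 - V_2)/R2 = (23.51 - 0)/2200 = 0.01069 A
|I_R2| = 0.01069 A

Final answer: |I_R2| = 0.01069 A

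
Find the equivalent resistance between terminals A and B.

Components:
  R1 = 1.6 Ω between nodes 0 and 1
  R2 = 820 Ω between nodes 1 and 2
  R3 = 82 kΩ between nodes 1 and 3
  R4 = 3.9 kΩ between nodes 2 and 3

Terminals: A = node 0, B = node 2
Reduce the network between node 0 (A) and node 2 (B) by series/parallel combination:
  Rs1 = R3 + R4 (series, joined only at node 3) = 82000 + 3900 = 85900 Ω
  Rp1 = R2 ‖ Rs1 (parallel, both between nodes 1 and 2) = 1/(1/820 + 1/85900) = 812.2 Ω
  Rs2 = R1 + Rp1 (series, joined only at node 1) = 1.6 + 812.2 = 813.8 Ω
R_eq = 813.8 Ω

Final answer: 813.8 Ω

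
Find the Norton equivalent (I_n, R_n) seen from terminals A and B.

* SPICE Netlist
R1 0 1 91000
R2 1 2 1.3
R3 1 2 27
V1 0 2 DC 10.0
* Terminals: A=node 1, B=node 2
Find the Thévenin equivalent first; then I_n = V_th/R_th and R_n = R_th.
Step 1 — V_th is the open-circuit voltage V_A - V_B (nothing connected across the terminals).
Nodal analysis, taking node 2 as the 0 V reference.
Source V1 fixes V_0 = 10 V.
KCL at each unknown node (sum of currents leaving = 0; resistances in Ω):
  Node 1: (V_1 - 10)/91000 + (V_1 - 0)/1.3 + (V_1 - 0)/27 = 0
Collecting terms: 0.8063 × V_1 = 0.0001099  =>  V_1 = 0.0001363 V
V_th = V_1 - V_2 = 0.0001363 - 0 = 0.0001363 V
Step 2 — R_th: zero the source — replace V1 by a short circuit (node 2 merges into node 0) — and find the resistance seen between A (node 1) and B (node 0).
Reduce the network between node 1 (A) and node 0 (B) by series/parallel combination:
  Rp1 = R1 ‖ R2 ‖ R3 (parallel, all between nodes 0 and 1) = 1/(1/91000 + 1/1.3 + 1/27) = 1.24 Ω
R_th = 1.24 Ω
I_n = V_th/R_th = 0.0001363/1.24 = 0.0001099 A, and R_n = R_th = 1.24 Ω

Final answer: I_n = 0.0001099 A, R_n = 1.24 Ω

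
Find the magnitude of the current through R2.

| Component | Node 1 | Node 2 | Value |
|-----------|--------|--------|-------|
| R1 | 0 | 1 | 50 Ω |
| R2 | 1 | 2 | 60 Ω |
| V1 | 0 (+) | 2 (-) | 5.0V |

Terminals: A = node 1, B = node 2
Nodal analysis, taking node 2 as the 0 V reference.
Source V1 fixes V_0 = 5 V.
KCL at each unknown node (sum of currents leaving = 0; resistances in Ω):
  Node 1: (V_1 - 5)/50 + (V_1 - 0)/60 = 0
Collecting terms: 0.03667 × V_1 = 0.1  =>  V_1 = 2.727 V
I_R2 = (V_1 - V_2)/R2 = (2.727 - 0)/60 = 0.04545 A
|I_R2| = 0.04545 A

Final answer: |I_R2| = 0.04545 A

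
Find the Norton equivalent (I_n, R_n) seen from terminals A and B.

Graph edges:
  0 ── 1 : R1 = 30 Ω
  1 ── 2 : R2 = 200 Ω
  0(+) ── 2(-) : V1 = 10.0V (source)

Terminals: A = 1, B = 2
Find the Thévenin equivalent first; then I_n = V_th/R_th and R_n = R_th.
Step 1 — V_th is the open-circuit voltage V_A - V_B (nothing connected across the terminals).
Nodal analysis, taking node 2 as the 0 V reference.
Source V1 fixes V_0 = 10 V.
KCL at each unknown node (sum of currents leaving = 0; resistances in Ω):
  Node 1: (V_1 - 10)/30 + (V_1 - 0)/200 = 0
Collecting terms: 0.03833 × V_1 = 0.3333  =>  V_1 = 8.696 V
V_th = V_1 - V_2 = 8.696 - 0 = 8.696 V
Step 2 — R_th: zero the source — replace V1 by a short circuit (node 2 merges into node 0) — and find the resistance seen between A (node 1) and B (node 0).
Reduce the network between node 1 (A) and node 0 (B) by series/parallel combination:
  Rp1 = R1 ‖ R2 (parallel, both between nodes 0 and 1) = 1/(1/30 + 1/200) = 26.09 Ω
R_th = 26.09 Ω
I_n = V_th/R_th = 8.696/26.09 = 0.3333 A, and R_n = R_th = 26.09 Ω

Final answer: I_n = 0.3333 A, R_n = 26.09 Ω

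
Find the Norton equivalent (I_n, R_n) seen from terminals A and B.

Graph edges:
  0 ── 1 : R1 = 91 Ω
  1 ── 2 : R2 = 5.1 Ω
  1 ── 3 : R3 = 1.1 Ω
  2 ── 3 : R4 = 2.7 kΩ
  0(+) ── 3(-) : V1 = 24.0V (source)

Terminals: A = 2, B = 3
Find the Thévenin equivalent first; then I_n = V_th/R_th and R_n = R_th.
Step 1 — V_th is the open-circuit voltage V_A - V_B (nothing connected across the terminals).
Nodal analysis, taking node 3 as the 0 V reference.
Source V1 fixes V_0 = 24 V.
KCL at each unknown node (sum of currents leaving = 0; resistances in Ω):
  Node 1: (V_1 - 24)/91 + (V_1 - V_2)/5.1 + (V_1 - 0)/1.1 = 0
  Node 2: (V_2 - V_1)/5.1 + (V_2 - 0)/2700 = 0
Collecting terms (coefficients in siemens):
  1.116·V_1 - 0.1961·V_2 = 0.2637
  0.1964·V_2 - 0.1961·V_1 = 0
Determinant D = (1.116)(0.1964) - (-0.1961)(-0.1961) = 0.1808
V_1 = [(0.2637)(0.1964) - (-0.1961)(0)]/D = 0.2865 V
V_2 = [(1.116)(0) - (0.2637)(-0.1961)]/D = 0.286 V
V_th = V_2 - V_3 = 0.286 - 0 = 0.286 V
Step 2 — R_th: zero the source — replace V1 by a short circuit (node 3 merges into node 0) — and find the resistance seen between A (node 2) and B (node 0).
Reduce the network between node 2 (A) and node 0 (B) by series/parallel combination:
  Rp1 = R1 ‖ R3 (parallel, both between nodes 0 and 1) = 1/(1/91 + 1/1.1) = 1.087 Ω
  Rs1 = R2 + Rp1 (series, joined only at node 1) = 5.1 + 1.087 = 6.187 Ω
  Rp2 = R4 ‖ Rs1 (parallel, both between nodes 0 and 2) = 1/(1/2700 + 1/6.187) = 6.173 Ω
R_th = 6.173 Ω
I_n = V_th/R_th = 0.286/6.173 = 0.04633 A, and R_n = R_th = 6.173 Ω

Final answer: I_n = 0.04633 A, R_n = 6.173 Ω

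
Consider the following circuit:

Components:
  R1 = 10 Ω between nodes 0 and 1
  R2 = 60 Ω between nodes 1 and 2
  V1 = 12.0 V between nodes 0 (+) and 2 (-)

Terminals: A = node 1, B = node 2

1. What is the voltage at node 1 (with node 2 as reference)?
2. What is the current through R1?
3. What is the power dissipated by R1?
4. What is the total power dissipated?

Nodal analysis, taking node 2 as the 0 V reference.
Source V1 fixes V_0 = 12 V.
KCL at each unknown node (sum of currents leaving = 0; resistances in Ω):
  Node 1: (V_1 - 12)/10 + (V_1 - 0)/60 = 0
Collecting terms: 0.1167 × V_1 = 1.2  =>  V_1 = 10.29 V
Part 1:
  Read off the nodal solution: V_1 = 10.29 V
Part 2:
  I_R1 = (V_0 - V_1)/R1 = (12 - 10.29)/10 = 0.1714 A
  Magnitude: I_R1 = 0.1714 A
Part 3:
  I_R1 = (V_0 - V_1)/R1 = (12 - 10.29)/10 = 0.1714 A
  P_R1 = I_R1² × R1 = (0.1714)² × 10 = 0.2939 W
Part 4:
  Power in each resistor, P = (ΔV)²/R:
    P_R1 = (12 - 10.29)²/10 = 0.2939 W
    P_R2 = (10.29 - 0)²/60 = 1.763 W
  P_total = P_R1 + P_R2 = 2.057 W

Final answers:
1. V_1 = 10.29 V
2. I_R1 = 0.1714 A
3. P_R1 = 0.2939 W
4. P_total = 2.057 W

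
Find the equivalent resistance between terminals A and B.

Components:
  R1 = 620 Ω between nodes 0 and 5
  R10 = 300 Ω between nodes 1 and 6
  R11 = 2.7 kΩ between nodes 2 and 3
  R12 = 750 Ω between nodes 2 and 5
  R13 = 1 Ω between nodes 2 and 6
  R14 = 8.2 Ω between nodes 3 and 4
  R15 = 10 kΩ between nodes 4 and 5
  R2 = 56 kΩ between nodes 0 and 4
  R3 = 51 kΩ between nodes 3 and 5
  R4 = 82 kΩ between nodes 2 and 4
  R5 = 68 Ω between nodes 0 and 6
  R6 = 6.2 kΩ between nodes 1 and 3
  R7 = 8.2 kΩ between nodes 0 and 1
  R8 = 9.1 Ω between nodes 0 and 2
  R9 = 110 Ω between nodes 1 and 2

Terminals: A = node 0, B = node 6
The network is not a plain series/parallel combination. Inject a 1 A test current into terminal A (node 0) and return it from terminal B (node 6); then R_eq = V_A / (1 A).
Nodal analysis, taking node 6 as the 0 V reference.
Current source I_test pushes 1 A into node 0 and draws it out of node 6.
KCL at each unknown node (sum of currents leaving = 0; resistances in Ω):
  Node 0: (V_0 - V_5)/620 + (V_0 - V_4)/56000 + (V_0 - 0)/68 + (V_0 - V_1)/8200 + (V_0 - V_2)/9.1 - 1 = 0
  Node 1: (V_1 - V_0)/8200 + (V_1 - V_3)/6200 + (V_1 - V_2)/110 + (V_1 - 0)/300 = 0
  Node 2: (V_2 - V_0)/9.1 + (V_2 - V_1)/110 + (V_2 - V_4)/82000 + (V_2 - V_3)/2700 + (V_2 - V_5)/750 + (V_2 - 0)/1 = 0
  Node 3: (V_3 - V_1)/6200 + (V_3 - V_2)/2700 + (V_3 - V_5)/51000 + (V_3 - V_4)/8.2 = 0
  Node 4: (V_4 - V_0)/56000 + (V_4 - V_2)/82000 + (V_4 - V_3)/8.2 + (V_4 - V_5)/10000 = 0
  Node 5: (V_5 - V_0)/620 + (V_5 - V_2)/750 + (V_5 - V_3)/51000 + (V_5 - V_4)/10000 = 0
Collecting terms (coefficients in siemens):
  0.1263·V_0 - 0.000122·V_1 - 0.1099·V_2 - 0.00001786·V_4 - 0.001613·V_5 = 1
  0.01271·V_1 - 0.000122·V_0 - 0.009091·V_2 - 0.0001613·V_3 = 0
  1.121·V_2 - 0.1099·V_0 - 0.009091·V_1 - 0.0003704·V_3 - 0.0000122·V_4 - 0.001333·V_5 = 0
  0.1225·V_3 - 0.0001613·V_1 - 0.0003704·V_2 - 0.122·V_4 - 0.00001961·V_5 = 0
  0.1221·V_4 - 0.00001786·V_0 - 0.0000122·V_2 - 0.122·V_3 - 0.0001·V_5 = 0
  0.003066·V_5 - 0.001613·V_0 - 0.001333·V_2 - 0.00001961·V_3 - 0.0001·V_4 = 0
Solving these 6 simultaneous equations (Gaussian elimination) gives:
  V_0 = 8.736 V, V_1 = 0.7281 V, V_2 = 0.8691 V, V_3 = 1.774 V
  V_4 = 1.778 V, V_5 = 5.043 V
R_eq = V_0 / 1 A = 8.736 Ω

Final answer: 8.736 Ω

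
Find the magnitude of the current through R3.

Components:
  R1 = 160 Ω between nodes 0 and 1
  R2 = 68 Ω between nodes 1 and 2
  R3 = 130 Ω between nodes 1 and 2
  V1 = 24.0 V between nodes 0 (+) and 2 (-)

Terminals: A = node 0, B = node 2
Nodal analysis, taking node 2 as the 0 V reference.
Source V1 fixes V_0 = 24 V.
KCL at each unknown node (sum of currents leaving = 0; resistances in Ω):
  Node 1: (V_1 - 24)/160 + (V_1 - 0)/68 + (V_1 - 0)/130 = 0
Collecting terms: 0.02865 × V_1 = 0.15  =>  V_1 = 5.236 V
I_R3 = (V_1 - V_2)/R3 = (5.236 - 0)/130 = 0.04028 A
|I_R3| = 0.04028 A

Final answer: |I_R3| = 0.04028 A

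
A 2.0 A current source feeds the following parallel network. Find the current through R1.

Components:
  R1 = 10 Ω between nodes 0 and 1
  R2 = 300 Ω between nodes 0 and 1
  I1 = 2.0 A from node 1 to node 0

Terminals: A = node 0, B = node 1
All resistors sit directly between nodes 0 and 1, so they are in parallel and share one voltage V; the full source current 2 A splits among them.
1/R_par = 1/10 + 1/300 = 0.1033 S  =>  R_par = 9.677 Ω
V = I × R_par = 2 × 9.677 = 19.35 V
I_R1 = V/R1 = 19.35/10 = 1.935 A

Final answer: 1.935 A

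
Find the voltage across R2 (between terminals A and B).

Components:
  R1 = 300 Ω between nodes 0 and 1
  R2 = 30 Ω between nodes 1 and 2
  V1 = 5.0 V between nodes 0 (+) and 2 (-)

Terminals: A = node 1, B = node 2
R1 and R2 are in series across V1 (node 0 → node 1 → node 2), and the output A–B is taken across R2, so this is a voltage divider.
Series current: I = V1/(R1 + R2) = 5/(300 + 30) = 5/330 = 0.01515 A
V_R2 = I × R2 = V1 × R2/(R1 + R2) = 5 × 30/330 = 0.4545 V

Final answer: 0.4545 V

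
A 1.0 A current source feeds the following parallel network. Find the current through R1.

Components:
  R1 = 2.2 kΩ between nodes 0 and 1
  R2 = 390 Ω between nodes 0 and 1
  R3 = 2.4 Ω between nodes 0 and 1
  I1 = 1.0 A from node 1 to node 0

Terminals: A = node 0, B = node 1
All resistors sit directly between nodes 0 and 1, so they are in parallel and share one voltage V; the full source current 1 A splits among them.
1/R_par = 1/2200 + 1/390 + 1/2.4 = 0.4197 S  =>  R_par = 2.383 Ω
V = I × R_par = 1 × 2.383 = 2.383 V
I_R1 = V/R1 = 2.383/2200 = 0.001083 A

Final answer: 0.001083 A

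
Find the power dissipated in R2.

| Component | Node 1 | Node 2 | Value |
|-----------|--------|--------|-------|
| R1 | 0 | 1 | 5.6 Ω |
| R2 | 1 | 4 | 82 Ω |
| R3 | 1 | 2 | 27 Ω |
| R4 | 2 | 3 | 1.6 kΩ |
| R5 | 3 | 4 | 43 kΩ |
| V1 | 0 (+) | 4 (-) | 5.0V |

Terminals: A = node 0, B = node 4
Nodal analysis, taking node 4 as the 0 V reference.
Source V1 fixes V_0 = 5 V.
KCL at each unknown node (sum of currents leaving = 0; resistances in Ω):
  Node 1: (V_1 - 5)/5.6 + (V_1 - 0)/82 + (V_1 - V_2)/27 = 0
  Node 2: (V_2 - V_1)/27 + (V_2 - V_3)/1600 = 0
  Node 3: (V_3 - V_2)/1600 + (V_3 - 0)/43000 = 0
Collecting terms (coefficients in siemens):
  0.2278·V_1 - 0.03704·V_2 = 0.8929
  0.03766·V_2 - 0.03704·V_1 - 0.000625·V_3 = 0
  0.0006483·V_3 - 0.000625·V_2 = 0
Solving these 3 simultaneous equations (Gaussian elimination) gives:
  V_1 = 4.68 V, V_2 = 4.677 V, V_3 = 4.509 V
I_R2 = (V_1 - V_4)/R2 = (4.68 - 0)/82 = 0.05707 A
P_R2 = I_R2² × R2 = (0.05707)² × 82 = 0.2671 W

Final answer: 0.2671 W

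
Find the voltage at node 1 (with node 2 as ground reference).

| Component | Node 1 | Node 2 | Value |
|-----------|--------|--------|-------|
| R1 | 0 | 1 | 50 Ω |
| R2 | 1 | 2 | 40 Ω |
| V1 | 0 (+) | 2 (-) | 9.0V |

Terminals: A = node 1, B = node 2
Nodal analysis, taking node 2 as the 0 V reference.
Source V1 fixes V_0 = 9 V.
KCL at each unknown node (sum of currents leaving = 0; resistances in Ω):
  Node 1: (V_1 - 9)/50 + (V_1 - 0)/40 = 0
Collecting terms: 0.045 × V_1 = 0.18  =>  V_1 = 4 V
The requested potential is V_1 = 4 V.

Final answer: V_1 = 4 V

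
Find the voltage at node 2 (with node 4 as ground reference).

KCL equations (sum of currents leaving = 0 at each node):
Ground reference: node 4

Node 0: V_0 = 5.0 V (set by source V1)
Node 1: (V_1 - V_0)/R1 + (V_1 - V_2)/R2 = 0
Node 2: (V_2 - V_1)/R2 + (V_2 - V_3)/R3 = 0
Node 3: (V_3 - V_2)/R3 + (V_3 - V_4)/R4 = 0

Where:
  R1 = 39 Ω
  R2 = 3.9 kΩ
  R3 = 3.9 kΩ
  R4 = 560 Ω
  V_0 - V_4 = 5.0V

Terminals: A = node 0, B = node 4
Nodal analysis, taking node 4 as the 0 V reference.
Source V1 fixes V_0 = 5 V.
KCL at each unknown node (sum of currents leaving = 0; resistances in Ω):
  Node 1: (V_1 - 5)/39 + (V_1 - V_2)/3900 = 0
  Node 2: (V_2 - V_1)/3900 + (V_2 - V_3)/3900 = 0
  Node 3: (V_3 - V_2)/3900 + (V_3 - 0)/560 = 0
Collecting terms (coefficients in siemens):
  0.0259·V_1 - 0.0002564·V_2 = 0.1282
  0.0005128·V_2 - 0.0002564·V_1 - 0.0002564·V_3 = 0
  0.002042·V_3 - 0.0002564·V_2 = 0
Solving these 3 simultaneous equations (Gaussian elimination) gives:
  V_1 = 4.977 V, V_2 = 2.655 V, V_3 = 0.3334 V
The requested potential is V_2 = 2.655 V.

Final answer: V_2 = 2.655 V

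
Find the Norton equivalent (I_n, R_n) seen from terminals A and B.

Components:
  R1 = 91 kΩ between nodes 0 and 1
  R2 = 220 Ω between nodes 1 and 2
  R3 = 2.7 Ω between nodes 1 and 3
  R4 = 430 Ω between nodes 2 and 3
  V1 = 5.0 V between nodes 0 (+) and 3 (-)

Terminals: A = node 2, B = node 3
Find the Thévenin equivalent first; then I_n = V_th/R_th and R_n = R_th.
Step 1 — V_th is the open-circuit voltage V_A - V_B (nothing connected across the terminals).
Nodal analysis, taking node 3 as the 0 V reference.
Source V1 fixes V_0 = 5 V.
KCL at each unknown node (sum of currents leaving = 0; resistances in Ω):
  Node 1: (V_1 - 5)/91000 + (V_1 - V_2)/220 + (V_1 - 0)/2.7 = 0
  Node 2: (V_2 - V_1)/220 + (V_2 - 0)/430 = 0
Collecting terms (coefficients in siemens):
  0.3749·V_1 - 0.004545·V_2 = 0.00005495
  0.006871·V_2 - 0.004545·V_1 = 0
Determinant D = (0.3749)(0.006871) - (-0.004545)(-0.004545) = 0.002555
V_1 = [(0.00005495)(0.006871) - (-0.004545)(0)]/D = 0.0001477 V
V_2 = [(0.3749)(0) - (0.00005495)(-0.004545)]/D = 0.00009773 V
V_th = V_2 - V_3 = 0.00009773 - 0 = 0.00009773 V
Step 2 — R_th: zero the source — replace V1 by a short circuit (node 3 merges into node 0) — and find the resistance seen between A (node 2) and B (node 0).
Reduce the network between node 2 (A) and node 0 (B) by series/parallel combination:
  Rp1 = R1 ‖ R3 (parallel, both between nodes 0 and 1) = 1/(1/91000 + 1/2.7) = 2.7 Ω
  Rs1 = R2 + Rp1 (series, joined only at node 1) = 220 + 2.7 = 222.7 Ω
  Rp2 = R4 ‖ Rs1 (parallel, both between nodes 0 and 2) = 1/(1/430 + 1/222.7) = 146.7 Ω
R_th = 146.7 Ω
I_n = V_th/R_th = 0.00009773/146.7 = 0.0000006661 A, and R_n = R_th = 146.7 Ω

Final answer: I_n = 6.661e-07 A, R_n = 146.7 Ω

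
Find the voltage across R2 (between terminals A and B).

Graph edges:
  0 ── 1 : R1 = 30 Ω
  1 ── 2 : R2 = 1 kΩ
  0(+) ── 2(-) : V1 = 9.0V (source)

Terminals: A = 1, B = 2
R1 and R2 are in series across V1 (node 0 → node 1 → node 2), and the output A–B is taken across R2, so this is a voltage divider.
Series current: I = V1/(R1 + R2) = 9/(30 + 1000) = 9/1030 = 0.008738 A
V_R2 = I × R2 = V1 × R2/(R1 + R2) = 9 × 1000/1030 = 8.738 V

Final answer: 8.738 V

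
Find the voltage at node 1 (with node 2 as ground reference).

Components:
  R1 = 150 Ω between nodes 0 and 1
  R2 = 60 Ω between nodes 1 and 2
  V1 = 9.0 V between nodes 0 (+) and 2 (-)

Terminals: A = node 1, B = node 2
Nodal analysis, taking node 2 as the 0 V reference.
Source V1 fixes V_0 = 9 V.
KCL at each unknown node (sum of currents leaving = 0; resistances in Ω):
  Node 1: (V_1 - 9)/150 + (V_1 - 0)/60 = 0
Collecting terms: 0.02333 × V_1 = 0.06  =>  V_1 = 2.571 V
The requested potential is V_1 = 2.571 V.

Final answer: V_1 = 2.571 V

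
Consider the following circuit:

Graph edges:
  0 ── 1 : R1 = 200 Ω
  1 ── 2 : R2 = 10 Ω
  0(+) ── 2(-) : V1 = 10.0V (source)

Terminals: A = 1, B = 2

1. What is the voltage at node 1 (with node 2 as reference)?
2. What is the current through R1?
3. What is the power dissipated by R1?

Nodal analysis, taking node 2 as the 0 V reference.
Source V1 fixes V_0 = 10 V.
KCL at each unknown node (sum of currents leaving = 0; resistances in Ω):
  Node 1: (V_1 - 10)/200 + (V_1 - 0)/10 = 0
Collecting terms: 0.105 × V_1 = 0.05  =>  V_1 = 0.4762 V
Part 1:
  Read off the nodal solution: V_1 = 0.4762 V
Part 2:
  I_R1 = (V_0 - V_1)/R1 = (10 - 0.4762)/200 = 0.04762 A
  Magnitude: I_R1 = 0.04762 A
Part 3:
  I_R1 = (V_0 - V_1)/R1 = (10 - 0.4762)/200 = 0.04762 A
  P_R1 = I_R1² × R1 = (0.04762)² × 200 = 0.4535 W

Final answers:
1. V_1 = 0.4762 V
2. I_R1 = 0.04762 A
3. P_R1 = 0.4535 W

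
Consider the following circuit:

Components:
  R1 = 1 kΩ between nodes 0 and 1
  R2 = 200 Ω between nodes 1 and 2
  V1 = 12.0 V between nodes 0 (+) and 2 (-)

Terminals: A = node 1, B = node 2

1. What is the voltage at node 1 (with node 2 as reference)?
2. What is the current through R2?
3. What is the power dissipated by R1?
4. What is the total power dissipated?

Nodal analysis, taking node 2 as the 0 V reference.
Source V1 fixes V_0 = 12 V.
KCL at each unknown node (sum of currents leaving = 0; resistances in Ω):
  Node 1: (V_1 - 12)/1000 + (V_1 - 0)/200 = 0
Collecting terms: 0.006 × V_1 = 0.012  =>  V_1 = 2 V
Part 1:
  Read off the nodal solution: V_1 = 2 V
Part 2:
  I_R2 = (V_1 - V_2)/R2 = (2 - 0)/200 = 0.01 A
  Magnitude: I_R2 = 0.01 A
Part 3:
  I_R1 = (V_0 - V_1)/R1 = (12 - 2)/1000 = 0.01 A
  P_R1 = I_R1² × R1 = (0.01)² × 1000 = 0.1 W
Part 4:
  Power in each resistor, P = (ΔV)²/R:
    P_R1 = (12 - 2)²/1000 = 0.1 W
    P_R2 = (2 - 0)²/200 = 0.02 W
  P_total = P_R1 + P_R2 = 0.12 W

Final answers:
1. V_1 = 2 V
2. I_R2 = 0.01 A
3. P_R1 = 0.1 W
4. P_total = 0.12 W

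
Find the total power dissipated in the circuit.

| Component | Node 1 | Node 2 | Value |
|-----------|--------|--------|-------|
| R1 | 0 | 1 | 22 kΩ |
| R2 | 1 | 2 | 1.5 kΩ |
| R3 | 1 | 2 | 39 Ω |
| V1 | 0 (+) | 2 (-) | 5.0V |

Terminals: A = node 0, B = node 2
Nodal analysis, taking node 2 as the 0 V reference.
Source V1 fixes V_0 = 5 V.
KCL at each unknown node (sum of currents leaving = 0; resistances in Ω):
  Node 1: (V_1 - 5)/22000 + (V_1 - 0)/1500 + (V_1 - 0)/39 = 0
Collecting terms: 0.02635 × V_1 = 0.0002273  =>  V_1 = 0.008624 V
Power in each resistor, P = (ΔV)²/R:
  P_R1 = (5 - 0.008624)²/22000 = 0.001132 W
  P_R2 = (0.008624 - 0)²/1500 = 0.00000004958 W
  P_R3 = (0.008624 - 0)²/39 = 0.000001907 W
P_total = P_R1 + P_R2 + P_R3 = 0.001134 W

Final answer: 0.001134 W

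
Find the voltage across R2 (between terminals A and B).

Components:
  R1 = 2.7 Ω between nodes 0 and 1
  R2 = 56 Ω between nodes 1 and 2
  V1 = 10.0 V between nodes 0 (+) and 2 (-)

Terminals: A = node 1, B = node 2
R1 and R2 are in series across V1 (node 0 → node 1 → node 2), and the output A–B is taken across R2, so this is a voltage divider.
Series current: I = V1/(R1 + R2) = 10/(2.7 + 56) = 10/58.7 = 0.1704 A
V_R2 = I × R2 = V1 × R2/(R1 + R2) = 10 × 56/58.7 = 9.54 V

Final answer: 9.54 V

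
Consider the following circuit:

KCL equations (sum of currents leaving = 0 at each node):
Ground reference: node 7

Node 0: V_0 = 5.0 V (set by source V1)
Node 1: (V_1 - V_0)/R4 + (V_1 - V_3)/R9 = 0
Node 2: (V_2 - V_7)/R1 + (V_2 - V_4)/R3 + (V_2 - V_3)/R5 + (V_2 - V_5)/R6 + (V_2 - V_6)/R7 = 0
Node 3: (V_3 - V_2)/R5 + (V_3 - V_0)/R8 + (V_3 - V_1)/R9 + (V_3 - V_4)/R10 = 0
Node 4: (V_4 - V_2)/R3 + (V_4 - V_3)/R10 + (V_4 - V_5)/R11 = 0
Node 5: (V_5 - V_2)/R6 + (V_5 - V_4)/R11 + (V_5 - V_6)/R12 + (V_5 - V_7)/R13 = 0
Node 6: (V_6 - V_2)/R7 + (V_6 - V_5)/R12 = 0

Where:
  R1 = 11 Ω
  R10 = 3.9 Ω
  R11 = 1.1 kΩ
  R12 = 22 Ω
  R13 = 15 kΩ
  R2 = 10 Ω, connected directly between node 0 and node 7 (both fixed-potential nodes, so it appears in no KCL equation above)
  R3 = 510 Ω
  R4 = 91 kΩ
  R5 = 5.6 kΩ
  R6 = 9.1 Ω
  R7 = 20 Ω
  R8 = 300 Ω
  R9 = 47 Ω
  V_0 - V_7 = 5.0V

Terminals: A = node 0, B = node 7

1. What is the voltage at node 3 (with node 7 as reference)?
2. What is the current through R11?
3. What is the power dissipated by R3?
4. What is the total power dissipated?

Nodal analysis, taking node 7 as the 0 V reference.
Source V1 fixes V_0 = 5 V.
KCL at each unknown node (sum of currents leaving = 0; resistances in Ω):
  Node 1: (V_1 - 5)/91000 + (V_1 - V_3)/47 = 0
  Node 2: (V_2 - 0)/11 + (V_2 - V_4)/510 + (V_2 - V_3)/5600 + (V_2 - V_5)/9.1 + (V_2 - V_6)/20 = 0
  Node 3: (V_3 - V_2)/5600 + (V_3 - 5)/300 + (V_3 - V_1)/47 + (V_3 - V_4)/3.9 = 0
  Node 4: (V_4 - V_2)/510 + (V_4 - V_3)/3.9 + (V_4 - V_5)/1100 = 0
  Node 5: (V_5 - V_2)/9.1 + (V_5 - V_4)/1100 + (V_5 - V_6)/22 + (V_5 - 0)/15000 = 0
  Node 6: (V_6 - V_2)/20 + (V_6 - V_5)/22 = 0
Collecting terms (coefficients in siemens):
  0.02129·V_1 - 0.02128·V_3 = 0.00005495
  0.2529·V_2 - 0.0001786·V_3 - 0.001961·V_4 - 0.1099·V_5 - 0.05·V_6 = 0
  0.2812·V_3 - 0.02128·V_1 - 0.0001786·V_2 - 0.2564·V_4 = 0.01667
  0.2593·V_4 - 0.001961·V_2 - 0.2564·V_3 - 0.0009091·V_5 = 0
  0.1563·V_5 - 0.1099·V_2 - 0.0009091·V_4 - 0.04545·V_6 = 0
  0.09545·V_6 - 0.05·V_2 - 0.04545·V_5 = 0
Solving these 6 simultaneous equations (Gaussian elimination) gives:
  V_1 = 2.673 V, V_2 = 0.08557 V, V_3 = 2.672 V, V_4 = 2.643 V
  V_5 = 0.1028 V, V_6 = 0.09377 V
Part 1:
  Read off the nodal solution: V_3 = 2.672 V
Part 2:
  I_R11 = (V_4 - V_5)/R11 = (2.643 - 0.1028)/1100 = 0.002309 A
  Magnitude: I_R11 = 0.002309 A
Part 3:
  I_R3 = (V_2 - V_4)/R3 = (0.08557 - 2.643)/510 = -0.005015 A
  P_R3 = I_R3² × R3 = (-0.005015)² × 510 = 0.01283 W
Part 4:
  Power in each resistor, P = (ΔV)²/R:
    P_R1 = (0.08557 - 0)²/11 = 0.0006657 W
    P_R2 = (5 - 0)²/10 = 2.5 W
    P_R3 = (0.08557 - 2.643)²/510 = 0.01283 W
    P_R4 = (5 - 2.673)²/91000 = 0.00005951 W
    P_R5 = (0.08557 - 2.672)²/5600 = 0.001194 W
    P_R6 = (0.08557 - 0.1028)²/9.1 = 0.00003259 W
    P_R7 = (0.08557 - 0.09377)²/20 = 0.000003363 W
    P_R8 = (5 - 2.672)²/300 = 0.01807 W
    P_R9 = (2.673 - 2.672)²/47 = 0.00000003073 W
    P_R10 = (2.672 - 2.643)²/3.9 = 0.0002092 W
    P_R11 = (2.643 - 0.1028)²/1100 = 0.005867 W
    P_R12 = (0.1028 - 0.09377)²/22 = 0.000003699 W
    P_R13 = (0.1028 - 0)²/15000 = 0.0000007045 W
  P_total = P_R1 + P_R2 + P_R3 + P_R4 + P_R5 + P_R6 + P_R7 + P_R8 + P_R9 + P_R10 + P_R11 + P_R12 + P_R13 = 2.539 W

Final answers:
1. V_3 = 2.672 V
2. I_R11 = 0.002309 A
3. P_R3 = 0.01283 W
4. P_total = 2.539 W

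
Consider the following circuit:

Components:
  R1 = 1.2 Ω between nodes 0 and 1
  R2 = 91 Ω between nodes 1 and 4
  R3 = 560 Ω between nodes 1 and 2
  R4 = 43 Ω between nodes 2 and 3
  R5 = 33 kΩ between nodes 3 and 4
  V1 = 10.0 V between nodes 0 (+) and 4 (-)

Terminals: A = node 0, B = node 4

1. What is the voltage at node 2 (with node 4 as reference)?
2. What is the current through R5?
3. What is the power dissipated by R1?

Nodal analysis, taking node 4 as the 0 V reference.
Source V1 fixes V_0 = 10 V.
KCL at each unknown node (sum of currents leaving = 0; resistances in Ω):
  Node 1: (V_1 - 10)/1.2 + (V_1 - 0)/91 + (V_1 - V_2)/560 = 0
  Node 2: (V_2 - V_1)/560 + (V_2 - V_3)/43 = 0
  Node 3: (V_3 - V_2)/43 + (V_3 - 0)/33000 = 0
Collecting terms (coefficients in siemens):
  0.8461·V_1 - 0.001786·V_2 = 8.333
  0.02504·V_2 - 0.001786·V_1 - 0.02326·V_3 = 0
  0.02329·V_3 - 0.02326·V_2 = 0
Solving these 3 simultaneous equations (Gaussian elimination) gives:
  V_1 = 9.87 V, V_2 = 9.705 V, V_3 = 9.692 V
Part 1:
  Read off the nodal solution: V_2 = 9.705 V
Part 2:
  I_R5 = (V_3 - V_4)/R5 = (9.692 - 0)/33000 = 0.0002937 A
  Magnitude: I_R5 = 0.0002937 A
Part 3:
  I_R1 = (V_0 - V_1)/R1 = (10 - 9.87)/1.2 = 0.1087 A
  P_R1 = I_R1² × R1 = (0.1087)² × 1.2 = 0.01419 W

Final answers:
1. V_2 = 9.705 V
2. I_R5 = 0.0002937 A
3. P_R1 = 0.01419 W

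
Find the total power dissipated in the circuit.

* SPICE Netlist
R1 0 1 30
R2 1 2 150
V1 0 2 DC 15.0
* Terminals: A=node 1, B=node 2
Nodal analysis, taking node 2 as the 0 V reference.
Source V1 fixes V_0 = 15 V.
KCL at each unknown node (sum of currents leaving = 0; resistances in Ω):
  Node 1: (V_1 - 15)/30 + (V_1 - 0)/150 = 0
Collecting terms: 0.04 × V_1 = 0.5  =>  V_1 = 12.5 V
Power in each resistor, P = (ΔV)²/R:
  P_R1 = (15 - 12.5)²/30 = 0.2083 W
  P_R2 = (12.5 - 0)²/150 = 1.042 W
P_total = P_R1 + P_R2 = 1.25 W

Final answer: 1.25 W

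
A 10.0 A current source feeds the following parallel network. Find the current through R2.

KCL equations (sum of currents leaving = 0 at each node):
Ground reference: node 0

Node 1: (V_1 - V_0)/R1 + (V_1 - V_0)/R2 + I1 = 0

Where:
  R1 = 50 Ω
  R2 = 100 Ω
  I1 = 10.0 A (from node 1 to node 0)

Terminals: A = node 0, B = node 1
All resistors sit directly between nodes 0 and 1, so they are in parallel and share one voltage V; the full source current 10 A splits among them.
1/R_par = 1/50 + 1/100 = 0.03 S  =>  R_par = 33.33 Ω
V = I × R_par = 10 × 33.33 = 333.3 V
I_R2 = V/R2 = 333.3/100 = 3.333 A

Final answer: 3.333 A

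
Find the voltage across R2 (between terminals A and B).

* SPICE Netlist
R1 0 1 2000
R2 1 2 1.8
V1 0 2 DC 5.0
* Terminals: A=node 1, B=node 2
R1 and R2 are in series across V1 (node 0 → node 1 → node 2), and the output A–B is taken across R2, so this is a voltage divider.
Series current: I = V1/(R1 + R2) = 5/(2000 + 1.8) = 5/2002 = 0.002498 A
V_R2 = I × R2 = V1 × R2/(R1 + R2) = 5 × 1.8/2002 = 0.004496 V

Final answer: 0.004496 V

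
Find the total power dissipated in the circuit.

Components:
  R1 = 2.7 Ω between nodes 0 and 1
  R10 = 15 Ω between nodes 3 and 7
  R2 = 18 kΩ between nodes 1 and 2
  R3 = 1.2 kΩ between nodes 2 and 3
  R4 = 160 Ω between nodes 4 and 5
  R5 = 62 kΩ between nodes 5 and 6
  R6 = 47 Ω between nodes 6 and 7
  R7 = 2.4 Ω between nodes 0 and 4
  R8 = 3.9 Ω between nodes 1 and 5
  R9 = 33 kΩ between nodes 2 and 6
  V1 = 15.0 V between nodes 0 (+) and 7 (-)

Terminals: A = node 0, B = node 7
Nodal analysis, taking node 7 as the 0 V reference.
Source V1 fixes V_0 = 15 V.
KCL at each unknown node (sum of currents leaving = 0; resistances in Ω):
  Node 1: (V_1 - 15)/2.7 + (V_1 - V_2)/18000 + (V_1 - V_5)/3.9 = 0
  Node 2: (V_2 - V_1)/18000 + (V_2 - V_3)/1200 + (V_2 - V_6)/33000 = 0
  Node 3: (V_3 - V_2)/1200 + (V_3 - 0)/15 = 0
  Node 4: (V_4 - V_5)/160 + (V_4 - 15)/2.4 = 0
  Node 5: (V_5 - V_4)/160 + (V_5 - V_6)/62000 + (V_5 - V_1)/3.9 = 0
  Node 6: (V_6 - V_5)/62000 + (V_6 - 0)/47 + (V_6 - V_2)/33000 = 0
Collecting terms (coefficients in siemens):
  0.6268·V_1 - 0.00005556·V_2 - 0.2564·V_5 = 5.556
  0.0009192·V_2 - 0.00005556·V_1 - 0.0008333·V_3 - 0.0000303·V_6 = 0
  0.0675·V_3 - 0.0008333·V_2 = 0
  0.4229·V_4 - 0.00625·V_5 = 6.25
  0.2627·V_5 - 0.2564·V_1 - 0.00625·V_4 - 0.00001613·V_6 = 0
  0.02132·V_6 - 0.0000303·V_2 - 0.00001613·V_5 = 0
Solving these 6 simultaneous equations (Gaussian elimination) gives:
  V_1 = 15 V, V_2 = 0.9171 V, V_3 = 0.01132 V, V_4 = 15 V
  V_5 = 15 V, V_6 = 0.01265 V
Power in each resistor, P = (ΔV)²/R:
  P_R1 = (15 - 15)²/2.7 = 0.000002711 W
  P_R2 = (15 - 0.9171)²/18000 = 0.01101 W
  P_R3 = (0.9171 - 0.01132)²/1200 = 0.0006837 W
  P_R4 = (15 - 15)²/160 = 0.00000007699 W
  P_R5 = (15 - 0.01265)²/62000 = 0.003621 W
  P_R6 = (0.01265 - 0)²/47 = 0.000003403 W
  P_R7 = (15 - 15)²/2.4 = 0.000000001155 W
  P_R8 = (15 - 15)²/3.9 = 0.0000001883 W
  P_R9 = (0.9171 - 0.01265)²/33000 = 0.00002479 W
  P_R10 = (0.01132 - 0)²/15 = 0.000008546 W
P_total = P_R1 + P_R2 + P_R3 + P_R4 + P_R5 + P_R6 + P_R7 + P_R8 + P_R9 + P_R10 = 0.01536 W

Final answer: 0.01536 W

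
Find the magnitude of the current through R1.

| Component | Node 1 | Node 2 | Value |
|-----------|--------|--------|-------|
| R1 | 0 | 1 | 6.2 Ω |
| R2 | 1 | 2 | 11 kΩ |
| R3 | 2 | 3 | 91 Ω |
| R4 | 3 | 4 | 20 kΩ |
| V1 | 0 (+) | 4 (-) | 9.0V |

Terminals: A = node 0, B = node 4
Nodal analysis, taking node 4 as the 0 V reference.
Source V1 fixes V_0 = 9 V.
KCL at each unknown node (sum of currents leaving = 0; resistances in Ω):
  Node 1: (V_1 - 9)/6.2 + (V_1 - V_2)/11000 = 0
  Node 2: (V_2 - V_1)/11000 + (V_2 - V_3)/91 = 0
  Node 3: (V_3 - V_2)/91 + (V_3 - 0)/20000 = 0
Collecting terms (coefficients in siemens):
  0.1614·V_1 - 0.00009091·V_2 = 1.452
  0.01108·V_2 - 0.00009091·V_1 - 0.01099·V_3 = 0
  0.01104·V_3 - 0.01099·V_2 = 0
Solving these 3 simultaneous equations (Gaussian elimination) gives:
  V_1 = 8.998 V, V_2 = 5.815 V, V_3 = 5.788 V
I_R1 = (V_0 - V_1)/R1 = (9 - 8.998)/6.2 = 0.0002894 A
|I_R1| = 0.0002894 A

Final answer: |I_R1| = 0.0002894 A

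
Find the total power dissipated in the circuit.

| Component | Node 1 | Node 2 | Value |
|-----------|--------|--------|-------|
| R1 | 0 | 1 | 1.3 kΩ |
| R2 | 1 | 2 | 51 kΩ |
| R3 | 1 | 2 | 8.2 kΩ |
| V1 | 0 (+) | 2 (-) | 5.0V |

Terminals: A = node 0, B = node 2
Nodal analysis, taking node 2 as the 0 V reference.
Source V1 fixes V_0 = 5 V.
KCL at each unknown node (sum of currents leaving = 0; resistances in Ω):
  Node 1: (V_1 - 5)/1300 + (V_1 - 0)/51000 + (V_1 - 0)/8200 = 0
Collecting terms: 0.0009108 × V_1 = 0.003846  =>  V_1 = 4.223 V
Power in each resistor, P = (ΔV)²/R:
  P_R1 = (5 - 4.223)²/1300 = 0.0004646 W
  P_R2 = (4.223 - 0)²/51000 = 0.0003497 W
  P_R3 = (4.223 - 0)²/8200 = 0.002175 W
P_total = P_R1 + P_R2 + P_R3 = 0.002989 W

Final answer: 0.002989 W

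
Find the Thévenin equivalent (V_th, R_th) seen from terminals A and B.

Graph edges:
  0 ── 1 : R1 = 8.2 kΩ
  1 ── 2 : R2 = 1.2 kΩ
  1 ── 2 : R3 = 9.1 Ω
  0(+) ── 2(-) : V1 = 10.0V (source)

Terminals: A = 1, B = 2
Step 1 — V_th is the open-circuit voltage V_A - V_B (nothing connected across the terminals).
Nodal analysis, taking node 2 as the 0 V reference.
Source V1 fixes V_0 = 10 V.
KCL at each unknown node (sum of currents leaving = 0; resistances in Ω):
  Node 1: (V_1 - 10)/8200 + (V_1 - 0)/1200 + (V_1 - 0)/9.1 = 0
Collecting terms: 0.1108 × V_1 = 0.00122  =>  V_1 = 0.011 V
V_th = V_1 - V_2 = 0.011 - 0 = 0.011 V
Step 2 — R_th: zero the source — replace V1 by a short circuit (node 2 merges into node 0) — and find the resistance seen between A (node 1) and B (node 0).
Reduce the network between node 1 (A) and node 0 (B) by series/parallel combination:
  Rp1 = R1 ‖ R2 ‖ R3 (parallel, all between nodes 0 and 1) = 1/(1/8200 + 1/1200 + 1/9.1) = 9.022 Ω
R_th = 9.022 Ω

Final answer: V_th = 0.011 V, R_th = 9.022 Ω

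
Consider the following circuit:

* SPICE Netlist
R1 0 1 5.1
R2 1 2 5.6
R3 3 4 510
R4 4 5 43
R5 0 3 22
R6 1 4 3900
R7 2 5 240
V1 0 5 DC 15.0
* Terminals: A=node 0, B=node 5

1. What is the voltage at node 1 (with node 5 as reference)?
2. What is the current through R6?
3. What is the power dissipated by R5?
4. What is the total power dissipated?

Nodal analysis, taking node 5 as the 0 V reference.
Source V1 fixes V_0 = 15 V.
KCL at each unknown node (sum of currents leaving = 0; resistances in Ω):
  Node 1: (V_1 - 15)/5.1 + (V_1 - V_2)/5.6 + (V_1 - V_4)/3900 = 0
  Node 2: (V_2 - V_1)/5.6 + (V_2 - 0)/240 = 0
  Node 3: (V_3 - V_4)/510 + (V_3 - 15)/22 = 0
  Node 4: (V_4 - V_3)/510 + (V_4 - 0)/43 + (V_4 - V_1)/3900 = 0
Collecting terms (coefficients in siemens):
  0.3749·V_1 - 0.1786·V_2 - 0.0002564·V_4 = 2.941
  0.1827·V_2 - 0.1786·V_1 = 0
  0.04742·V_3 - 0.001961·V_4 = 0.6818
  0.02547·V_4 - 0.0002564·V_1 - 0.001961·V_3 = 0
Solving these 4 simultaneous equations (Gaussian elimination) gives:
  V_1 = 14.68 V, V_2 = 14.34 V, V_3 = 14.43 V, V_4 = 1.259 V
Part 1:
  Read off the nodal solution: V_1 = 14.68 V
Part 2:
  I_R6 = (V_1 - V_4)/R6 = (14.68 - 1.259)/3900 = 0.003441 A
  Magnitude: I_R6 = 0.003441 A
Part 3:
  I_R5 = (V_0 - V_3)/R5 = (15 - 14.43)/22 = 0.02583 A
  P_R5 = I_R5² × R5 = (0.02583)² × 22 = 0.01468 W
Part 4:
  Power in each resistor, P = (ΔV)²/R:
    P_R1 = (15 - 14.68)²/5.1 = 0.02037 W
    P_R2 = (14.68 - 14.34)²/5.6 = 0.02 W
    P_R3 = (14.43 - 1.259)²/510 = 0.3403 W
    P_R4 = (1.259 - 0)²/43 = 0.03684 W
    P_R5 = (15 - 14.43)²/22 = 0.01468 W
    P_R6 = (14.68 - 1.259)²/3900 = 0.04617 W
    P_R7 = (14.34 - 0)²/240 = 0.8572 W
  P_total = P_R1 + P_R2 + P_R3 + P_R4 + P_R5 + P_R6 + P_R7 = 1.335 W

Final answers:
1. V_1 = 14.68 V
2. I_R6 = 0.003441 A
3. P_R5 = 0.01468 W
4. P_total = 1.335 W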